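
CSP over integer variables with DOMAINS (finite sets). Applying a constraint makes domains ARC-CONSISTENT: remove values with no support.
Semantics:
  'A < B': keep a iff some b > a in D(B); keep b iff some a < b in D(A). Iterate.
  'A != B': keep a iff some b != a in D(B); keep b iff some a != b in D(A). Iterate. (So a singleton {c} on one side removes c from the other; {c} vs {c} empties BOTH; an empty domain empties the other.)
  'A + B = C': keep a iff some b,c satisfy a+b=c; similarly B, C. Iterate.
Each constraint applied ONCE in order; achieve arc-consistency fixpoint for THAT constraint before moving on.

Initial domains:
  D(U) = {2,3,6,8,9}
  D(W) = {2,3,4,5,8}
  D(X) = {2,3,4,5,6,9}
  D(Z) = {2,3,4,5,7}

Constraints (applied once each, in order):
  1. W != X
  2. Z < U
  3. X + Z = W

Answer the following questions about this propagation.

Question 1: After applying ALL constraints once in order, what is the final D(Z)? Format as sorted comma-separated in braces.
Answer: {2,3,4,5}

Derivation:
Constraint 1 (W != X) on D(W)={2,3,4,5,8} D(X)={2,3,4,5,6,9}: no change
Constraint 2 (Z < U) on D(Z)={2,3,4,5,7} D(U)={2,3,6,8,9}: U {2,3,6,8,9}->{3,6,8,9}
Constraint 3 (X + Z = W) on D(X)={2,3,4,5,6,9} D(Z)={2,3,4,5,7} D(W)={2,3,4,5,8}: X {2,3,4,5,6,9}->{2,3,4,5,6}; Z {2,3,4,5,7}->{2,3,4,5}; W {2,3,4,5,8}->{4,5,8}
So after all 3 constraints: D(Z) = {2,3,4,5}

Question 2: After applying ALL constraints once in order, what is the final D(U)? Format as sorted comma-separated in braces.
Constraint 1 (W != X) on D(W)={2,3,4,5,8} D(X)={2,3,4,5,6,9}: no change
Constraint 2 (Z < U) on D(Z)={2,3,4,5,7} D(U)={2,3,6,8,9}: U {2,3,6,8,9}->{3,6,8,9}
Constraint 3 (X + Z = W) on D(X)={2,3,4,5,6,9} D(Z)={2,3,4,5,7} D(W)={2,3,4,5,8}: X {2,3,4,5,6,9}->{2,3,4,5,6}; Z {2,3,4,5,7}->{2,3,4,5}; W {2,3,4,5,8}->{4,5,8}
So after all 3 constraints: D(U) = {3,6,8,9}

Answer: {3,6,8,9}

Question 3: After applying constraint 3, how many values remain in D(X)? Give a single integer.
Answer: 5

Derivation:
Constraint 1 (W != X) on D(W)={2,3,4,5,8} D(X)={2,3,4,5,6,9}: no change
Constraint 2 (Z < U) on D(Z)={2,3,4,5,7} D(U)={2,3,6,8,9}: U {2,3,6,8,9}->{3,6,8,9}
Constraint 3 (X + Z = W) on D(X)={2,3,4,5,6,9} D(Z)={2,3,4,5,7} D(W)={2,3,4,5,8}: X {2,3,4,5,6,9}->{2,3,4,5,6}; Z {2,3,4,5,7}->{2,3,4,5}; W {2,3,4,5,8}->{4,5,8}
So after constraint 3: D(X)={2,3,4,5,6}, size = 5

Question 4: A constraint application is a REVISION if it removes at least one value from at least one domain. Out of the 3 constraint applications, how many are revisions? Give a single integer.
Constraint 1 (W != X) on D(W)={2,3,4,5,8} D(X)={2,3,4,5,6,9}: no change => not a revision
Constraint 2 (Z < U) on D(Z)={2,3,4,5,7} D(U)={2,3,6,8,9}: U {2,3,6,8,9}->{3,6,8,9} => REVISION
Constraint 3 (X + Z = W) on D(X)={2,3,4,5,6,9} D(Z)={2,3,4,5,7} D(W)={2,3,4,5,8}: X {2,3,4,5,6,9}->{2,3,4,5,6}; Z {2,3,4,5,7}->{2,3,4,5}; W {2,3,4,5,8}->{4,5,8} => REVISION
Total revisions = 2

Answer: 2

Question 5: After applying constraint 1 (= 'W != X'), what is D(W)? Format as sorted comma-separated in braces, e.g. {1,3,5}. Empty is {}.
Answer: {2,3,4,5,8}

Derivation:
Constraint 1 (W != X) on D(W)={2,3,4,5,8} D(X)={2,3,4,5,6,9}: no change
So after constraint 1: D(W) = {2,3,4,5,8}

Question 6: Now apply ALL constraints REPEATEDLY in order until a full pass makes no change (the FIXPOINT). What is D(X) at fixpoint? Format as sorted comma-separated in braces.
pass 0 (initial): D(X)={2,3,4,5,6,9}
pass 1: U {2,3,6,8,9}->{3,6,8,9}; W {2,3,4,5,8}->{4,5,8}; X {2,3,4,5,6,9}->{2,3,4,5,6}; Z {2,3,4,5,7}->{2,3,4,5}
pass 2: no change
Fixpoint after 2 passes: D(X) = {2,3,4,5,6}

Answer: {2,3,4,5,6}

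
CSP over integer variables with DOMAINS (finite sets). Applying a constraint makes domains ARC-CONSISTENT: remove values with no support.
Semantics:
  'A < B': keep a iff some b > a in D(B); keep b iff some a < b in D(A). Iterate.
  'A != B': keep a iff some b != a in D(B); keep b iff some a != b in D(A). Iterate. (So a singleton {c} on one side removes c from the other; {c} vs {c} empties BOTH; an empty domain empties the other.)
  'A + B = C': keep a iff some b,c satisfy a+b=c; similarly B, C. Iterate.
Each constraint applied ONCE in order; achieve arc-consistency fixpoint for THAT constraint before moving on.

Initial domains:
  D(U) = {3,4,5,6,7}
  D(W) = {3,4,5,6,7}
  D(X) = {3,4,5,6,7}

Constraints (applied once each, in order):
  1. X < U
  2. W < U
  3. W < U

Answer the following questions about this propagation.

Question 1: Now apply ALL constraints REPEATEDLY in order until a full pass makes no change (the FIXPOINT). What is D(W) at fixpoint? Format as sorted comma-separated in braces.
Answer: {3,4,5,6}

Derivation:
pass 0 (initial): D(W)={3,4,5,6,7}
pass 1: U {3,4,5,6,7}->{4,5,6,7}; W {3,4,5,6,7}->{3,4,5,6}; X {3,4,5,6,7}->{3,4,5,6}
pass 2: no change
Fixpoint after 2 passes: D(W) = {3,4,5,6}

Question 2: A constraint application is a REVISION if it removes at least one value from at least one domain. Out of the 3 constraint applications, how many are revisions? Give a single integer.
Answer: 2

Derivation:
Constraint 1 (X < U) on D(X)={3,4,5,6,7} D(U)={3,4,5,6,7}: X {3,4,5,6,7}->{3,4,5,6}; U {3,4,5,6,7}->{4,5,6,7} => REVISION
Constraint 2 (W < U) on D(W)={3,4,5,6,7} D(U)={4,5,6,7}: W {3,4,5,6,7}->{3,4,5,6} => REVISION
Constraint 3 (W < U) on D(W)={3,4,5,6} D(U)={4,5,6,7}: no change => not a revision
Total revisions = 2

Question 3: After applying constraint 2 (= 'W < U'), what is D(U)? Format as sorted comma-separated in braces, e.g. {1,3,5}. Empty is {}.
Constraint 1 (X < U) on D(X)={3,4,5,6,7} D(U)={3,4,5,6,7}: X {3,4,5,6,7}->{3,4,5,6}; U {3,4,5,6,7}->{4,5,6,7}
Constraint 2 (W < U) on D(W)={3,4,5,6,7} D(U)={4,5,6,7}: W {3,4,5,6,7}->{3,4,5,6}
So after constraint 2: D(U) = {4,5,6,7}

Answer: {4,5,6,7}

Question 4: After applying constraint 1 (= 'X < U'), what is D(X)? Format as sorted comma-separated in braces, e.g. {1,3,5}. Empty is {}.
Constraint 1 (X < U) on D(X)={3,4,5,6,7} D(U)={3,4,5,6,7}: X {3,4,5,6,7}->{3,4,5,6}; U {3,4,5,6,7}->{4,5,6,7}
So after constraint 1: D(X) = {3,4,5,6}

Answer: {3,4,5,6}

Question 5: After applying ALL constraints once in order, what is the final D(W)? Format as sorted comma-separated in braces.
Constraint 1 (X < U) on D(X)={3,4,5,6,7} D(U)={3,4,5,6,7}: X {3,4,5,6,7}->{3,4,5,6}; U {3,4,5,6,7}->{4,5,6,7}
Constraint 2 (W < U) on D(W)={3,4,5,6,7} D(U)={4,5,6,7}: W {3,4,5,6,7}->{3,4,5,6}
Constraint 3 (W < U) on D(W)={3,4,5,6} D(U)={4,5,6,7}: no change
So after all 3 constraints: D(W) = {3,4,5,6}

Answer: {3,4,5,6}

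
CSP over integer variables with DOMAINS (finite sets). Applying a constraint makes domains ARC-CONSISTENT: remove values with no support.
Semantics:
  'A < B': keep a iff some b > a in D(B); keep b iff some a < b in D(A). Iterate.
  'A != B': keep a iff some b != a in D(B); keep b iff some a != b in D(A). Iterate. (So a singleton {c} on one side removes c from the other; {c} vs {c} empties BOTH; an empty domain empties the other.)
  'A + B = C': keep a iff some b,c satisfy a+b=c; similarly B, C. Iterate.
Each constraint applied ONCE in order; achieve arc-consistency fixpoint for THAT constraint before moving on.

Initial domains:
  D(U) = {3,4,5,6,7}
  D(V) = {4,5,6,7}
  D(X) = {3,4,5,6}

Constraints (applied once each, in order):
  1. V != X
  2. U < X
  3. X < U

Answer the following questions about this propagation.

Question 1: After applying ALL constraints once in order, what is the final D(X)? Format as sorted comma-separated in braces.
Answer: {4}

Derivation:
Constraint 1 (V != X) on D(V)={4,5,6,7} D(X)={3,4,5,6}: no change
Constraint 2 (U < X) on D(U)={3,4,5,6,7} D(X)={3,4,5,6}: U {3,4,5,6,7}->{3,4,5}; X {3,4,5,6}->{4,5,6}
Constraint 3 (X < U) on D(X)={4,5,6} D(U)={3,4,5}: X {4,5,6}->{4}; U {3,4,5}->{5}
So after all 3 constraints: D(X) = {4}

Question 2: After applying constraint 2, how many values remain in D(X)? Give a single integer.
Constraint 1 (V != X) on D(V)={4,5,6,7} D(X)={3,4,5,6}: no change
Constraint 2 (U < X) on D(U)={3,4,5,6,7} D(X)={3,4,5,6}: U {3,4,5,6,7}->{3,4,5}; X {3,4,5,6}->{4,5,6}
So after constraint 2: D(X)={4,5,6}, size = 3

Answer: 3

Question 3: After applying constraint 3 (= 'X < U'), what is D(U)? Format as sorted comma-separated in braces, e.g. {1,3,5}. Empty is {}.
Constraint 1 (V != X) on D(V)={4,5,6,7} D(X)={3,4,5,6}: no change
Constraint 2 (U < X) on D(U)={3,4,5,6,7} D(X)={3,4,5,6}: U {3,4,5,6,7}->{3,4,5}; X {3,4,5,6}->{4,5,6}
Constraint 3 (X < U) on D(X)={4,5,6} D(U)={3,4,5}: X {4,5,6}->{4}; U {3,4,5}->{5}
So after constraint 3: D(U) = {5}

Answer: {5}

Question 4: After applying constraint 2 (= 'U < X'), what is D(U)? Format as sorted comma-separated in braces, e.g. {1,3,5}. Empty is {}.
Constraint 1 (V != X) on D(V)={4,5,6,7} D(X)={3,4,5,6}: no change
Constraint 2 (U < X) on D(U)={3,4,5,6,7} D(X)={3,4,5,6}: U {3,4,5,6,7}->{3,4,5}; X {3,4,5,6}->{4,5,6}
So after constraint 2: D(U) = {3,4,5}

Answer: {3,4,5}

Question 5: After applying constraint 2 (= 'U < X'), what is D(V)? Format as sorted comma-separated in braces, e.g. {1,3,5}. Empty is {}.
Constraint 1 (V != X) on D(V)={4,5,6,7} D(X)={3,4,5,6}: no change
Constraint 2 (U < X) on D(U)={3,4,5,6,7} D(X)={3,4,5,6}: U {3,4,5,6,7}->{3,4,5}; X {3,4,5,6}->{4,5,6}
So after constraint 2: D(V) = {4,5,6,7}

Answer: {4,5,6,7}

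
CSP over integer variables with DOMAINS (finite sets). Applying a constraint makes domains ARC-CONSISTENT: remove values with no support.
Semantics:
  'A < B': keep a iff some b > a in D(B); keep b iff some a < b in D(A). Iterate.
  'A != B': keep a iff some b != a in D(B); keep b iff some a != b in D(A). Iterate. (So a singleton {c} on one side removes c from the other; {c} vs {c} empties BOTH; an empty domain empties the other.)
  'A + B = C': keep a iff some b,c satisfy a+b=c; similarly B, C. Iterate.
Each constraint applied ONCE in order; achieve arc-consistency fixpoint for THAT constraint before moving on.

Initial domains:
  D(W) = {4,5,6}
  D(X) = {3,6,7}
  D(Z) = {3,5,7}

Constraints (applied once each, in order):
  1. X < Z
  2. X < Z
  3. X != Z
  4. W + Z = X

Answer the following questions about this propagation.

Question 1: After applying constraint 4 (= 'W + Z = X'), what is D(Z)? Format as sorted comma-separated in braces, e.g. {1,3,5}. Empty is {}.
Answer: {}

Derivation:
Constraint 1 (X < Z) on D(X)={3,6,7} D(Z)={3,5,7}: X {3,6,7}->{3,6}; Z {3,5,7}->{5,7}
Constraint 2 (X < Z) on D(X)={3,6} D(Z)={5,7}: no change
Constraint 3 (X != Z) on D(X)={3,6} D(Z)={5,7}: no change
Constraint 4 (W + Z = X) on D(W)={4,5,6} D(Z)={5,7} D(X)={3,6}: W {4,5,6}->{}; Z {5,7}->{}; X {3,6}->{}
So after constraint 4: D(Z) = {}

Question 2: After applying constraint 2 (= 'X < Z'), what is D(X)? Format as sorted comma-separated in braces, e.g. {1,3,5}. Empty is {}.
Answer: {3,6}

Derivation:
Constraint 1 (X < Z) on D(X)={3,6,7} D(Z)={3,5,7}: X {3,6,7}->{3,6}; Z {3,5,7}->{5,7}
Constraint 2 (X < Z) on D(X)={3,6} D(Z)={5,7}: no change
So after constraint 2: D(X) = {3,6}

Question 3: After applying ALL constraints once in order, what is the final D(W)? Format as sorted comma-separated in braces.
Answer: {}

Derivation:
Constraint 1 (X < Z) on D(X)={3,6,7} D(Z)={3,5,7}: X {3,6,7}->{3,6}; Z {3,5,7}->{5,7}
Constraint 2 (X < Z) on D(X)={3,6} D(Z)={5,7}: no change
Constraint 3 (X != Z) on D(X)={3,6} D(Z)={5,7}: no change
Constraint 4 (W + Z = X) on D(W)={4,5,6} D(Z)={5,7} D(X)={3,6}: W {4,5,6}->{}; Z {5,7}->{}; X {3,6}->{}
So after all 4 constraints: D(W) = {}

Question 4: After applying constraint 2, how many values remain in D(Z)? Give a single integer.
Answer: 2

Derivation:
Constraint 1 (X < Z) on D(X)={3,6,7} D(Z)={3,5,7}: X {3,6,7}->{3,6}; Z {3,5,7}->{5,7}
Constraint 2 (X < Z) on D(X)={3,6} D(Z)={5,7}: no change
So after constraint 2: D(Z)={5,7}, size = 2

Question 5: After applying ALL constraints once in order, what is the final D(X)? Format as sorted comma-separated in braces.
Answer: {}

Derivation:
Constraint 1 (X < Z) on D(X)={3,6,7} D(Z)={3,5,7}: X {3,6,7}->{3,6}; Z {3,5,7}->{5,7}
Constraint 2 (X < Z) on D(X)={3,6} D(Z)={5,7}: no change
Constraint 3 (X != Z) on D(X)={3,6} D(Z)={5,7}: no change
Constraint 4 (W + Z = X) on D(W)={4,5,6} D(Z)={5,7} D(X)={3,6}: W {4,5,6}->{}; Z {5,7}->{}; X {3,6}->{}
So after all 4 constraints: D(X) = {}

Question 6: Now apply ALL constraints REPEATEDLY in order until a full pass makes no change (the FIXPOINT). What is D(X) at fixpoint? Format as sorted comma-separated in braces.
Answer: {}

Derivation:
pass 0 (initial): D(X)={3,6,7}
pass 1: W {4,5,6}->{}; X {3,6,7}->{}; Z {3,5,7}->{}
pass 2: no change
Fixpoint after 2 passes: D(X) = {}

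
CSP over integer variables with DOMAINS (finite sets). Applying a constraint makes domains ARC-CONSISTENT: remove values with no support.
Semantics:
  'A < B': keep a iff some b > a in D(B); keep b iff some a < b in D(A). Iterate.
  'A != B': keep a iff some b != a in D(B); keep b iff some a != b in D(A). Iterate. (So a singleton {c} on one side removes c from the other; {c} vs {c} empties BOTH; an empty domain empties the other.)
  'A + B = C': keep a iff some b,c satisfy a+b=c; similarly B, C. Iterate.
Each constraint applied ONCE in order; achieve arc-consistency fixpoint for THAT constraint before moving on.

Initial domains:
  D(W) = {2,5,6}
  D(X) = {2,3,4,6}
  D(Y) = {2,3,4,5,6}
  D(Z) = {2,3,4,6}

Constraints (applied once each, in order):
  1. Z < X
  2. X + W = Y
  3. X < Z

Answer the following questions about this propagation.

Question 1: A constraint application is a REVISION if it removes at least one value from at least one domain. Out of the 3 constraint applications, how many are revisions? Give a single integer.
Constraint 1 (Z < X) on D(Z)={2,3,4,6} D(X)={2,3,4,6}: Z {2,3,4,6}->{2,3,4}; X {2,3,4,6}->{3,4,6} => REVISION
Constraint 2 (X + W = Y) on D(X)={3,4,6} D(W)={2,5,6} D(Y)={2,3,4,5,6}: X {3,4,6}->{3,4}; W {2,5,6}->{2}; Y {2,3,4,5,6}->{5,6} => REVISION
Constraint 3 (X < Z) on D(X)={3,4} D(Z)={2,3,4}: X {3,4}->{3}; Z {2,3,4}->{4} => REVISION
Total revisions = 3

Answer: 3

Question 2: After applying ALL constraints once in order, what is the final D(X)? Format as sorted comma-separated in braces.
Constraint 1 (Z < X) on D(Z)={2,3,4,6} D(X)={2,3,4,6}: Z {2,3,4,6}->{2,3,4}; X {2,3,4,6}->{3,4,6}
Constraint 2 (X + W = Y) on D(X)={3,4,6} D(W)={2,5,6} D(Y)={2,3,4,5,6}: X {3,4,6}->{3,4}; W {2,5,6}->{2}; Y {2,3,4,5,6}->{5,6}
Constraint 3 (X < Z) on D(X)={3,4} D(Z)={2,3,4}: X {3,4}->{3}; Z {2,3,4}->{4}
So after all 3 constraints: D(X) = {3}

Answer: {3}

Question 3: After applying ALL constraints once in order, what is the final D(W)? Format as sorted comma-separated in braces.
Constraint 1 (Z < X) on D(Z)={2,3,4,6} D(X)={2,3,4,6}: Z {2,3,4,6}->{2,3,4}; X {2,3,4,6}->{3,4,6}
Constraint 2 (X + W = Y) on D(X)={3,4,6} D(W)={2,5,6} D(Y)={2,3,4,5,6}: X {3,4,6}->{3,4}; W {2,5,6}->{2}; Y {2,3,4,5,6}->{5,6}
Constraint 3 (X < Z) on D(X)={3,4} D(Z)={2,3,4}: X {3,4}->{3}; Z {2,3,4}->{4}
So after all 3 constraints: D(W) = {2}

Answer: {2}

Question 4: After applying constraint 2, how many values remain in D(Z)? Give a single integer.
Answer: 3

Derivation:
Constraint 1 (Z < X) on D(Z)={2,3,4,6} D(X)={2,3,4,6}: Z {2,3,4,6}->{2,3,4}; X {2,3,4,6}->{3,4,6}
Constraint 2 (X + W = Y) on D(X)={3,4,6} D(W)={2,5,6} D(Y)={2,3,4,5,6}: X {3,4,6}->{3,4}; W {2,5,6}->{2}; Y {2,3,4,5,6}->{5,6}
So after constraint 2: D(Z)={2,3,4}, size = 3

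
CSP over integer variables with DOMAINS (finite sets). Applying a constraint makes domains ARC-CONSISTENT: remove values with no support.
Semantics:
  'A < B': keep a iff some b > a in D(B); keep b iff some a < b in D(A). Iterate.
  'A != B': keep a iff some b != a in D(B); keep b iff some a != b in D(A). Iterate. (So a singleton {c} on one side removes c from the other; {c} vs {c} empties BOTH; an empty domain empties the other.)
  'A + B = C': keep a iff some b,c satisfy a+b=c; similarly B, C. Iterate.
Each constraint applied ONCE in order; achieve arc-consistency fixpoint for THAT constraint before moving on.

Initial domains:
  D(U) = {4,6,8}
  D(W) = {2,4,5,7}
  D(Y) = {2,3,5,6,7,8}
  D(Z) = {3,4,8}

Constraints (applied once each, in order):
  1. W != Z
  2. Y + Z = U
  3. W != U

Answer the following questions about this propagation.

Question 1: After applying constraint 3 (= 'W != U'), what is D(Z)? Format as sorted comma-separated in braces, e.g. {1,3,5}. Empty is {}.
Answer: {3,4}

Derivation:
Constraint 1 (W != Z) on D(W)={2,4,5,7} D(Z)={3,4,8}: no change
Constraint 2 (Y + Z = U) on D(Y)={2,3,5,6,7,8} D(Z)={3,4,8} D(U)={4,6,8}: Y {2,3,5,6,7,8}->{2,3,5}; Z {3,4,8}->{3,4}; U {4,6,8}->{6,8}
Constraint 3 (W != U) on D(W)={2,4,5,7} D(U)={6,8}: no change
So after constraint 3: D(Z) = {3,4}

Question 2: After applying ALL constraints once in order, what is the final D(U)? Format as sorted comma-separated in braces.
Answer: {6,8}

Derivation:
Constraint 1 (W != Z) on D(W)={2,4,5,7} D(Z)={3,4,8}: no change
Constraint 2 (Y + Z = U) on D(Y)={2,3,5,6,7,8} D(Z)={3,4,8} D(U)={4,6,8}: Y {2,3,5,6,7,8}->{2,3,5}; Z {3,4,8}->{3,4}; U {4,6,8}->{6,8}
Constraint 3 (W != U) on D(W)={2,4,5,7} D(U)={6,8}: no change
So after all 3 constraints: D(U) = {6,8}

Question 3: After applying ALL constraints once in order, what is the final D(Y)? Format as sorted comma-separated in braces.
Answer: {2,3,5}

Derivation:
Constraint 1 (W != Z) on D(W)={2,4,5,7} D(Z)={3,4,8}: no change
Constraint 2 (Y + Z = U) on D(Y)={2,3,5,6,7,8} D(Z)={3,4,8} D(U)={4,6,8}: Y {2,3,5,6,7,8}->{2,3,5}; Z {3,4,8}->{3,4}; U {4,6,8}->{6,8}
Constraint 3 (W != U) on D(W)={2,4,5,7} D(U)={6,8}: no change
So after all 3 constraints: D(Y) = {2,3,5}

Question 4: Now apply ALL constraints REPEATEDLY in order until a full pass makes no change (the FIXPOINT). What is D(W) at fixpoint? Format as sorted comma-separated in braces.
Answer: {2,4,5,7}

Derivation:
pass 0 (initial): D(W)={2,4,5,7}
pass 1: U {4,6,8}->{6,8}; Y {2,3,5,6,7,8}->{2,3,5}; Z {3,4,8}->{3,4}
pass 2: no change
Fixpoint after 2 passes: D(W) = {2,4,5,7}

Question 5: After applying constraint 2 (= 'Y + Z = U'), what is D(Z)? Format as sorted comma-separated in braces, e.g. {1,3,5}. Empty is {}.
Answer: {3,4}

Derivation:
Constraint 1 (W != Z) on D(W)={2,4,5,7} D(Z)={3,4,8}: no change
Constraint 2 (Y + Z = U) on D(Y)={2,3,5,6,7,8} D(Z)={3,4,8} D(U)={4,6,8}: Y {2,3,5,6,7,8}->{2,3,5}; Z {3,4,8}->{3,4}; U {4,6,8}->{6,8}
So after constraint 2: D(Z) = {3,4}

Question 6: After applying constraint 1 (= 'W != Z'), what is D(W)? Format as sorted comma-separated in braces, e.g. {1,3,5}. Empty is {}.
Answer: {2,4,5,7}

Derivation:
Constraint 1 (W != Z) on D(W)={2,4,5,7} D(Z)={3,4,8}: no change
So after constraint 1: D(W) = {2,4,5,7}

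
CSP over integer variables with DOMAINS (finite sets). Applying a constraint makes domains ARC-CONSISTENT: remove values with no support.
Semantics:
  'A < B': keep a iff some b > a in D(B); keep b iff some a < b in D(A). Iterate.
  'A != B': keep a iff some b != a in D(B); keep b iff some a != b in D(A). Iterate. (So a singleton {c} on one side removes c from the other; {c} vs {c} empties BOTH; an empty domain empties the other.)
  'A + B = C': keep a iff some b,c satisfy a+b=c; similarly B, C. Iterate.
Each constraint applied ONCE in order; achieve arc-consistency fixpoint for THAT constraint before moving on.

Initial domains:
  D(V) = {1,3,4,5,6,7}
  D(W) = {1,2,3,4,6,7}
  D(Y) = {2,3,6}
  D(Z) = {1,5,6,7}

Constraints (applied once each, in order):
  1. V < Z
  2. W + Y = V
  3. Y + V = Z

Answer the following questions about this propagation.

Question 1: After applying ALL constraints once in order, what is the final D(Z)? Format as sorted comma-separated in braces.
Constraint 1 (V < Z) on D(V)={1,3,4,5,6,7} D(Z)={1,5,6,7}: V {1,3,4,5,6,7}->{1,3,4,5,6}; Z {1,5,6,7}->{5,6,7}
Constraint 2 (W + Y = V) on D(W)={1,2,3,4,6,7} D(Y)={2,3,6} D(V)={1,3,4,5,6}: W {1,2,3,4,6,7}->{1,2,3,4}; Y {2,3,6}->{2,3}; V {1,3,4,5,6}->{3,4,5,6}
Constraint 3 (Y + V = Z) on D(Y)={2,3} D(V)={3,4,5,6} D(Z)={5,6,7}: V {3,4,5,6}->{3,4,5}
So after all 3 constraints: D(Z) = {5,6,7}

Answer: {5,6,7}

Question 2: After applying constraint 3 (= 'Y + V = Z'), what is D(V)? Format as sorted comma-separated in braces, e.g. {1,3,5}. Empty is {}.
Answer: {3,4,5}

Derivation:
Constraint 1 (V < Z) on D(V)={1,3,4,5,6,7} D(Z)={1,5,6,7}: V {1,3,4,5,6,7}->{1,3,4,5,6}; Z {1,5,6,7}->{5,6,7}
Constraint 2 (W + Y = V) on D(W)={1,2,3,4,6,7} D(Y)={2,3,6} D(V)={1,3,4,5,6}: W {1,2,3,4,6,7}->{1,2,3,4}; Y {2,3,6}->{2,3}; V {1,3,4,5,6}->{3,4,5,6}
Constraint 3 (Y + V = Z) on D(Y)={2,3} D(V)={3,4,5,6} D(Z)={5,6,7}: V {3,4,5,6}->{3,4,5}
So after constraint 3: D(V) = {3,4,5}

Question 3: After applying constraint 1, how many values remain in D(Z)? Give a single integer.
Constraint 1 (V < Z) on D(V)={1,3,4,5,6,7} D(Z)={1,5,6,7}: V {1,3,4,5,6,7}->{1,3,4,5,6}; Z {1,5,6,7}->{5,6,7}
So after constraint 1: D(Z)={5,6,7}, size = 3

Answer: 3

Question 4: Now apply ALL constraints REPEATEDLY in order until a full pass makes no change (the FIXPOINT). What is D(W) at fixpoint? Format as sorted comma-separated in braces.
pass 0 (initial): D(W)={1,2,3,4,6,7}
pass 1: V {1,3,4,5,6,7}->{3,4,5}; W {1,2,3,4,6,7}->{1,2,3,4}; Y {2,3,6}->{2,3}; Z {1,5,6,7}->{5,6,7}
pass 2: W {1,2,3,4}->{1,2,3}
pass 3: no change
Fixpoint after 3 passes: D(W) = {1,2,3}

Answer: {1,2,3}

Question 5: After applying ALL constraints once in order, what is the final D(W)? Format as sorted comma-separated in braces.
Answer: {1,2,3,4}

Derivation:
Constraint 1 (V < Z) on D(V)={1,3,4,5,6,7} D(Z)={1,5,6,7}: V {1,3,4,5,6,7}->{1,3,4,5,6}; Z {1,5,6,7}->{5,6,7}
Constraint 2 (W + Y = V) on D(W)={1,2,3,4,6,7} D(Y)={2,3,6} D(V)={1,3,4,5,6}: W {1,2,3,4,6,7}->{1,2,3,4}; Y {2,3,6}->{2,3}; V {1,3,4,5,6}->{3,4,5,6}
Constraint 3 (Y + V = Z) on D(Y)={2,3} D(V)={3,4,5,6} D(Z)={5,6,7}: V {3,4,5,6}->{3,4,5}
So after all 3 constraints: D(W) = {1,2,3,4}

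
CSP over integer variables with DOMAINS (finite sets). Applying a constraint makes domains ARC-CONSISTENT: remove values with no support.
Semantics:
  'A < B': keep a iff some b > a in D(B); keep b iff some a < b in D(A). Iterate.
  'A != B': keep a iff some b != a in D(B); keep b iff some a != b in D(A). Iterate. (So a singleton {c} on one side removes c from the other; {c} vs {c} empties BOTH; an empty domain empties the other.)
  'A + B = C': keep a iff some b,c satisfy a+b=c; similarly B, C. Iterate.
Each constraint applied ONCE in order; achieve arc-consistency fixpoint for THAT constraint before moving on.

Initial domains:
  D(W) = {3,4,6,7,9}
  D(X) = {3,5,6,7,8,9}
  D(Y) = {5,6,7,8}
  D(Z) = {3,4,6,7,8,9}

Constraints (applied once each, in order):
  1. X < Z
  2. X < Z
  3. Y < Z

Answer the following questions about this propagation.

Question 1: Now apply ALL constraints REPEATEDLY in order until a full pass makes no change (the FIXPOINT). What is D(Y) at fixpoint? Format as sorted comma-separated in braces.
pass 0 (initial): D(Y)={5,6,7,8}
pass 1: X {3,5,6,7,8,9}->{3,5,6,7,8}; Z {3,4,6,7,8,9}->{6,7,8,9}
pass 2: no change
Fixpoint after 2 passes: D(Y) = {5,6,7,8}

Answer: {5,6,7,8}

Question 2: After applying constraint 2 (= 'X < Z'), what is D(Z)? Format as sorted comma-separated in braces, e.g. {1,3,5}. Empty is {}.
Answer: {4,6,7,8,9}

Derivation:
Constraint 1 (X < Z) on D(X)={3,5,6,7,8,9} D(Z)={3,4,6,7,8,9}: X {3,5,6,7,8,9}->{3,5,6,7,8}; Z {3,4,6,7,8,9}->{4,6,7,8,9}
Constraint 2 (X < Z) on D(X)={3,5,6,7,8} D(Z)={4,6,7,8,9}: no change
So after constraint 2: D(Z) = {4,6,7,8,9}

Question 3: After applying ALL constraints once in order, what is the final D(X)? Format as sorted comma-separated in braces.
Constraint 1 (X < Z) on D(X)={3,5,6,7,8,9} D(Z)={3,4,6,7,8,9}: X {3,5,6,7,8,9}->{3,5,6,7,8}; Z {3,4,6,7,8,9}->{4,6,7,8,9}
Constraint 2 (X < Z) on D(X)={3,5,6,7,8} D(Z)={4,6,7,8,9}: no change
Constraint 3 (Y < Z) on D(Y)={5,6,7,8} D(Z)={4,6,7,8,9}: Z {4,6,7,8,9}->{6,7,8,9}
So after all 3 constraints: D(X) = {3,5,6,7,8}

Answer: {3,5,6,7,8}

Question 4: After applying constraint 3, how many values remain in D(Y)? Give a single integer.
Constraint 1 (X < Z) on D(X)={3,5,6,7,8,9} D(Z)={3,4,6,7,8,9}: X {3,5,6,7,8,9}->{3,5,6,7,8}; Z {3,4,6,7,8,9}->{4,6,7,8,9}
Constraint 2 (X < Z) on D(X)={3,5,6,7,8} D(Z)={4,6,7,8,9}: no change
Constraint 3 (Y < Z) on D(Y)={5,6,7,8} D(Z)={4,6,7,8,9}: Z {4,6,7,8,9}->{6,7,8,9}
So after constraint 3: D(Y)={5,6,7,8}, size = 4

Answer: 4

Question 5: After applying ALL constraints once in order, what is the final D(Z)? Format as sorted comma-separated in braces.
Answer: {6,7,8,9}

Derivation:
Constraint 1 (X < Z) on D(X)={3,5,6,7,8,9} D(Z)={3,4,6,7,8,9}: X {3,5,6,7,8,9}->{3,5,6,7,8}; Z {3,4,6,7,8,9}->{4,6,7,8,9}
Constraint 2 (X < Z) on D(X)={3,5,6,7,8} D(Z)={4,6,7,8,9}: no change
Constraint 3 (Y < Z) on D(Y)={5,6,7,8} D(Z)={4,6,7,8,9}: Z {4,6,7,8,9}->{6,7,8,9}
So after all 3 constraints: D(Z) = {6,7,8,9}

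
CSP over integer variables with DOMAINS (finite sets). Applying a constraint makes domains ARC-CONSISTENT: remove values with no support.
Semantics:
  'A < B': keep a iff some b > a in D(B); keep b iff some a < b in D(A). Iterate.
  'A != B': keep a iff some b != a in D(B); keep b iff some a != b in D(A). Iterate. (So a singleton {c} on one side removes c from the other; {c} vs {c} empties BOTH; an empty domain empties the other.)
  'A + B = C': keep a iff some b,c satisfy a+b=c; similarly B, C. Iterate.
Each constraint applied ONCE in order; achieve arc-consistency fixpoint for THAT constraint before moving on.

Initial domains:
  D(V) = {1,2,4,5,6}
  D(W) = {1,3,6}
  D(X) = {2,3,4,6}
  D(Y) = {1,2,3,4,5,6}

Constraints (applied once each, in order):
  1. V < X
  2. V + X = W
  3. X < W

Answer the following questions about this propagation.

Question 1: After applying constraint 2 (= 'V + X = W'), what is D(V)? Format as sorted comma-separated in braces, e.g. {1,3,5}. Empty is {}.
Answer: {1,2,4}

Derivation:
Constraint 1 (V < X) on D(V)={1,2,4,5,6} D(X)={2,3,4,6}: V {1,2,4,5,6}->{1,2,4,5}
Constraint 2 (V + X = W) on D(V)={1,2,4,5} D(X)={2,3,4,6} D(W)={1,3,6}: V {1,2,4,5}->{1,2,4}; X {2,3,4,6}->{2,4}; W {1,3,6}->{3,6}
So after constraint 2: D(V) = {1,2,4}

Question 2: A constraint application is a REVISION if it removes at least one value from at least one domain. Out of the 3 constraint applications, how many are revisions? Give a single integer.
Constraint 1 (V < X) on D(V)={1,2,4,5,6} D(X)={2,3,4,6}: V {1,2,4,5,6}->{1,2,4,5} => REVISION
Constraint 2 (V + X = W) on D(V)={1,2,4,5} D(X)={2,3,4,6} D(W)={1,3,6}: V {1,2,4,5}->{1,2,4}; X {2,3,4,6}->{2,4}; W {1,3,6}->{3,6} => REVISION
Constraint 3 (X < W) on D(X)={2,4} D(W)={3,6}: no change => not a revision
Total revisions = 2

Answer: 2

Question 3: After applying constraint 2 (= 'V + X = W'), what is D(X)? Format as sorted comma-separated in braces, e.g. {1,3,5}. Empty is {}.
Constraint 1 (V < X) on D(V)={1,2,4,5,6} D(X)={2,3,4,6}: V {1,2,4,5,6}->{1,2,4,5}
Constraint 2 (V + X = W) on D(V)={1,2,4,5} D(X)={2,3,4,6} D(W)={1,3,6}: V {1,2,4,5}->{1,2,4}; X {2,3,4,6}->{2,4}; W {1,3,6}->{3,6}
So after constraint 2: D(X) = {2,4}

Answer: {2,4}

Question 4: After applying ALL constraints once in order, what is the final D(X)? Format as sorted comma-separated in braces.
Answer: {2,4}

Derivation:
Constraint 1 (V < X) on D(V)={1,2,4,5,6} D(X)={2,3,4,6}: V {1,2,4,5,6}->{1,2,4,5}
Constraint 2 (V + X = W) on D(V)={1,2,4,5} D(X)={2,3,4,6} D(W)={1,3,6}: V {1,2,4,5}->{1,2,4}; X {2,3,4,6}->{2,4}; W {1,3,6}->{3,6}
Constraint 3 (X < W) on D(X)={2,4} D(W)={3,6}: no change
So after all 3 constraints: D(X) = {2,4}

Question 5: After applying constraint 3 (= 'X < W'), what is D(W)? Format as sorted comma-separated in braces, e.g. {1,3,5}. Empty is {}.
Constraint 1 (V < X) on D(V)={1,2,4,5,6} D(X)={2,3,4,6}: V {1,2,4,5,6}->{1,2,4,5}
Constraint 2 (V + X = W) on D(V)={1,2,4,5} D(X)={2,3,4,6} D(W)={1,3,6}: V {1,2,4,5}->{1,2,4}; X {2,3,4,6}->{2,4}; W {1,3,6}->{3,6}
Constraint 3 (X < W) on D(X)={2,4} D(W)={3,6}: no change
So after constraint 3: D(W) = {3,6}

Answer: {3,6}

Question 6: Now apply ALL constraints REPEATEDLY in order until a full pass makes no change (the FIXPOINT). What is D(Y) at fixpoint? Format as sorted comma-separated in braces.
Answer: {1,2,3,4,5,6}

Derivation:
pass 0 (initial): D(Y)={1,2,3,4,5,6}
pass 1: V {1,2,4,5,6}->{1,2,4}; W {1,3,6}->{3,6}; X {2,3,4,6}->{2,4}
pass 2: V {1,2,4}->{1,2}
pass 3: no change
Fixpoint after 3 passes: D(Y) = {1,2,3,4,5,6}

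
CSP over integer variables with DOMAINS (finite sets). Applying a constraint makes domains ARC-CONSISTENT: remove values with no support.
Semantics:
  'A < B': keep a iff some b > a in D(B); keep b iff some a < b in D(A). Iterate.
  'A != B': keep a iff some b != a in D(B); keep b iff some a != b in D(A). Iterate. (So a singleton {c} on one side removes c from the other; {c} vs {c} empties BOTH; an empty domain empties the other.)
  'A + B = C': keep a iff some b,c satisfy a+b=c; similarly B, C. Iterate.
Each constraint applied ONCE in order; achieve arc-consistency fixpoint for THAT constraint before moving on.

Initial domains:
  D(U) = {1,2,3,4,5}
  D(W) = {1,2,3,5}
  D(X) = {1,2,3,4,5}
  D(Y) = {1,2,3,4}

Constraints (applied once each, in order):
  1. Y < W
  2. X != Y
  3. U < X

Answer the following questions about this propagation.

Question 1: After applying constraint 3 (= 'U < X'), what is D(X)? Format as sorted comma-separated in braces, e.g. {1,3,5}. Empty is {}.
Constraint 1 (Y < W) on D(Y)={1,2,3,4} D(W)={1,2,3,5}: W {1,2,3,5}->{2,3,5}
Constraint 2 (X != Y) on D(X)={1,2,3,4,5} D(Y)={1,2,3,4}: no change
Constraint 3 (U < X) on D(U)={1,2,3,4,5} D(X)={1,2,3,4,5}: U {1,2,3,4,5}->{1,2,3,4}; X {1,2,3,4,5}->{2,3,4,5}
So after constraint 3: D(X) = {2,3,4,5}

Answer: {2,3,4,5}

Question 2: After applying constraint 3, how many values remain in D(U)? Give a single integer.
Answer: 4

Derivation:
Constraint 1 (Y < W) on D(Y)={1,2,3,4} D(W)={1,2,3,5}: W {1,2,3,5}->{2,3,5}
Constraint 2 (X != Y) on D(X)={1,2,3,4,5} D(Y)={1,2,3,4}: no change
Constraint 3 (U < X) on D(U)={1,2,3,4,5} D(X)={1,2,3,4,5}: U {1,2,3,4,5}->{1,2,3,4}; X {1,2,3,4,5}->{2,3,4,5}
So after constraint 3: D(U)={1,2,3,4}, size = 4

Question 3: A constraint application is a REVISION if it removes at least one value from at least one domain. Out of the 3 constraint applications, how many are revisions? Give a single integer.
Constraint 1 (Y < W) on D(Y)={1,2,3,4} D(W)={1,2,3,5}: W {1,2,3,5}->{2,3,5} => REVISION
Constraint 2 (X != Y) on D(X)={1,2,3,4,5} D(Y)={1,2,3,4}: no change => not a revision
Constraint 3 (U < X) on D(U)={1,2,3,4,5} D(X)={1,2,3,4,5}: U {1,2,3,4,5}->{1,2,3,4}; X {1,2,3,4,5}->{2,3,4,5} => REVISION
Total revisions = 2

Answer: 2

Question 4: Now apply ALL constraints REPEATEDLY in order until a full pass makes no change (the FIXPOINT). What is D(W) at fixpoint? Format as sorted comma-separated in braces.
Answer: {2,3,5}

Derivation:
pass 0 (initial): D(W)={1,2,3,5}
pass 1: U {1,2,3,4,5}->{1,2,3,4}; W {1,2,3,5}->{2,3,5}; X {1,2,3,4,5}->{2,3,4,5}
pass 2: no change
Fixpoint after 2 passes: D(W) = {2,3,5}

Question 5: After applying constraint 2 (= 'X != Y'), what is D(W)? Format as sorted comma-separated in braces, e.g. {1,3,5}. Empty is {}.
Constraint 1 (Y < W) on D(Y)={1,2,3,4} D(W)={1,2,3,5}: W {1,2,3,5}->{2,3,5}
Constraint 2 (X != Y) on D(X)={1,2,3,4,5} D(Y)={1,2,3,4}: no change
So after constraint 2: D(W) = {2,3,5}

Answer: {2,3,5}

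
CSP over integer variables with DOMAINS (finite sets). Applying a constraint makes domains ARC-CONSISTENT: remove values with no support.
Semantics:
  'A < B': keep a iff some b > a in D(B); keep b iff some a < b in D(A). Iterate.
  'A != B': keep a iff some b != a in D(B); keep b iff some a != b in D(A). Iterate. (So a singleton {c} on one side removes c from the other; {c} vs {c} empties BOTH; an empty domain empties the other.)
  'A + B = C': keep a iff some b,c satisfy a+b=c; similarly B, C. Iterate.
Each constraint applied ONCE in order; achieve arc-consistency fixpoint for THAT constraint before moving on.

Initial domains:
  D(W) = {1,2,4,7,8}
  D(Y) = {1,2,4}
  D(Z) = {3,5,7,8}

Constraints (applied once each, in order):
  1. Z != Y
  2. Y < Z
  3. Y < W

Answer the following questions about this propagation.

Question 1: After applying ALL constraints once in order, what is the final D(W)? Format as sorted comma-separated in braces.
Answer: {2,4,7,8}

Derivation:
Constraint 1 (Z != Y) on D(Z)={3,5,7,8} D(Y)={1,2,4}: no change
Constraint 2 (Y < Z) on D(Y)={1,2,4} D(Z)={3,5,7,8}: no change
Constraint 3 (Y < W) on D(Y)={1,2,4} D(W)={1,2,4,7,8}: W {1,2,4,7,8}->{2,4,7,8}
So after all 3 constraints: D(W) = {2,4,7,8}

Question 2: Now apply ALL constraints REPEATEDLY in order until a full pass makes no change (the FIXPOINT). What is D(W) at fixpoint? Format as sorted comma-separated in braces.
pass 0 (initial): D(W)={1,2,4,7,8}
pass 1: W {1,2,4,7,8}->{2,4,7,8}
pass 2: no change
Fixpoint after 2 passes: D(W) = {2,4,7,8}

Answer: {2,4,7,8}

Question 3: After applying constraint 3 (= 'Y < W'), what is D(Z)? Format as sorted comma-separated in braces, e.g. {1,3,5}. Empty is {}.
Constraint 1 (Z != Y) on D(Z)={3,5,7,8} D(Y)={1,2,4}: no change
Constraint 2 (Y < Z) on D(Y)={1,2,4} D(Z)={3,5,7,8}: no change
Constraint 3 (Y < W) on D(Y)={1,2,4} D(W)={1,2,4,7,8}: W {1,2,4,7,8}->{2,4,7,8}
So after constraint 3: D(Z) = {3,5,7,8}

Answer: {3,5,7,8}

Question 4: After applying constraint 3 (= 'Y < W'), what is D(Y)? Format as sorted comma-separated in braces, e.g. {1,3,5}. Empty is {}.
Constraint 1 (Z != Y) on D(Z)={3,5,7,8} D(Y)={1,2,4}: no change
Constraint 2 (Y < Z) on D(Y)={1,2,4} D(Z)={3,5,7,8}: no change
Constraint 3 (Y < W) on D(Y)={1,2,4} D(W)={1,2,4,7,8}: W {1,2,4,7,8}->{2,4,7,8}
So after constraint 3: D(Y) = {1,2,4}

Answer: {1,2,4}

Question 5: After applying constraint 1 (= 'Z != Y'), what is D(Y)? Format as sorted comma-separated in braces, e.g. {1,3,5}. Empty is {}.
Constraint 1 (Z != Y) on D(Z)={3,5,7,8} D(Y)={1,2,4}: no change
So after constraint 1: D(Y) = {1,2,4}

Answer: {1,2,4}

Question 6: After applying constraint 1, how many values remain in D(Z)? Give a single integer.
Constraint 1 (Z != Y) on D(Z)={3,5,7,8} D(Y)={1,2,4}: no change
So after constraint 1: D(Z)={3,5,7,8}, size = 4

Answer: 4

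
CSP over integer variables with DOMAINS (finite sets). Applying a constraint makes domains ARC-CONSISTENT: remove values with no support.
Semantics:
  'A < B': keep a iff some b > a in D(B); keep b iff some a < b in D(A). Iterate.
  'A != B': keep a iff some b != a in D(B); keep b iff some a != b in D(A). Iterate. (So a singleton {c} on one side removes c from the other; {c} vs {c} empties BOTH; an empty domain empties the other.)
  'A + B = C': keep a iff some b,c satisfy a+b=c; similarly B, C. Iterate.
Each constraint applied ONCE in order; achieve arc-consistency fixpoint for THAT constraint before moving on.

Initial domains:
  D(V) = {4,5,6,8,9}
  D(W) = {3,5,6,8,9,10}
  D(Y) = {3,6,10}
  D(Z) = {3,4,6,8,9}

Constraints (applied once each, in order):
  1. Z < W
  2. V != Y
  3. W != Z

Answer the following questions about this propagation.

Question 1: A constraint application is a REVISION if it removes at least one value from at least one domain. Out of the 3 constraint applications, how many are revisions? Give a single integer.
Constraint 1 (Z < W) on D(Z)={3,4,6,8,9} D(W)={3,5,6,8,9,10}: W {3,5,6,8,9,10}->{5,6,8,9,10} => REVISION
Constraint 2 (V != Y) on D(V)={4,5,6,8,9} D(Y)={3,6,10}: no change => not a revision
Constraint 3 (W != Z) on D(W)={5,6,8,9,10} D(Z)={3,4,6,8,9}: no change => not a revision
Total revisions = 1

Answer: 1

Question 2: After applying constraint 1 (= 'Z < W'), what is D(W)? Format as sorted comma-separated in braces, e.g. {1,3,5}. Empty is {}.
Constraint 1 (Z < W) on D(Z)={3,4,6,8,9} D(W)={3,5,6,8,9,10}: W {3,5,6,8,9,10}->{5,6,8,9,10}
So after constraint 1: D(W) = {5,6,8,9,10}

Answer: {5,6,8,9,10}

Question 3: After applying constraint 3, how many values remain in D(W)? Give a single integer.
Answer: 5

Derivation:
Constraint 1 (Z < W) on D(Z)={3,4,6,8,9} D(W)={3,5,6,8,9,10}: W {3,5,6,8,9,10}->{5,6,8,9,10}
Constraint 2 (V != Y) on D(V)={4,5,6,8,9} D(Y)={3,6,10}: no change
Constraint 3 (W != Z) on D(W)={5,6,8,9,10} D(Z)={3,4,6,8,9}: no change
So after constraint 3: D(W)={5,6,8,9,10}, size = 5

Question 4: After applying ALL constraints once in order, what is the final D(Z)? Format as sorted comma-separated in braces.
Answer: {3,4,6,8,9}

Derivation:
Constraint 1 (Z < W) on D(Z)={3,4,6,8,9} D(W)={3,5,6,8,9,10}: W {3,5,6,8,9,10}->{5,6,8,9,10}
Constraint 2 (V != Y) on D(V)={4,5,6,8,9} D(Y)={3,6,10}: no change
Constraint 3 (W != Z) on D(W)={5,6,8,9,10} D(Z)={3,4,6,8,9}: no change
So after all 3 constraints: D(Z) = {3,4,6,8,9}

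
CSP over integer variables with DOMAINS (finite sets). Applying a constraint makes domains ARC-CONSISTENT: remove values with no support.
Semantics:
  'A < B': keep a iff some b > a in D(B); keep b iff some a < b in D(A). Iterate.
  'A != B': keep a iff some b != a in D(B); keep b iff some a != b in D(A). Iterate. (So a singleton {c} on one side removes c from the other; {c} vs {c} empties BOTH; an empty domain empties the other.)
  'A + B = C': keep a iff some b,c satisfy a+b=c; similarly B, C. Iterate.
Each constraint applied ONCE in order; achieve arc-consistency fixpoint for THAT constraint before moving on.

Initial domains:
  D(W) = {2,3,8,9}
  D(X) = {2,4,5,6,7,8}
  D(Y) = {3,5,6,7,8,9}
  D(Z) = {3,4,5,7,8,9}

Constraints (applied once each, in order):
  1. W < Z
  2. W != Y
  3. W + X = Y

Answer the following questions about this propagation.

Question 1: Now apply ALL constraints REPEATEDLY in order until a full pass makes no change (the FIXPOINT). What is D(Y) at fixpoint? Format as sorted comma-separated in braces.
pass 0 (initial): D(Y)={3,5,6,7,8,9}
pass 1: W {2,3,8,9}->{2,3}; X {2,4,5,6,7,8}->{2,4,5,6,7}; Y {3,5,6,7,8,9}->{5,6,7,8,9}
pass 2: no change
Fixpoint after 2 passes: D(Y) = {5,6,7,8,9}

Answer: {5,6,7,8,9}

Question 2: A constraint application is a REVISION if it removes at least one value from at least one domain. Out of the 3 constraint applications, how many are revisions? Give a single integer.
Constraint 1 (W < Z) on D(W)={2,3,8,9} D(Z)={3,4,5,7,8,9}: W {2,3,8,9}->{2,3,8} => REVISION
Constraint 2 (W != Y) on D(W)={2,3,8} D(Y)={3,5,6,7,8,9}: no change => not a revision
Constraint 3 (W + X = Y) on D(W)={2,3,8} D(X)={2,4,5,6,7,8} D(Y)={3,5,6,7,8,9}: W {2,3,8}->{2,3}; X {2,4,5,6,7,8}->{2,4,5,6,7}; Y {3,5,6,7,8,9}->{5,6,7,8,9} => REVISION
Total revisions = 2

Answer: 2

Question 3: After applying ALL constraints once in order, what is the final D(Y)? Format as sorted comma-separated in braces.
Constraint 1 (W < Z) on D(W)={2,3,8,9} D(Z)={3,4,5,7,8,9}: W {2,3,8,9}->{2,3,8}
Constraint 2 (W != Y) on D(W)={2,3,8} D(Y)={3,5,6,7,8,9}: no change
Constraint 3 (W + X = Y) on D(W)={2,3,8} D(X)={2,4,5,6,7,8} D(Y)={3,5,6,7,8,9}: W {2,3,8}->{2,3}; X {2,4,5,6,7,8}->{2,4,5,6,7}; Y {3,5,6,7,8,9}->{5,6,7,8,9}
So after all 3 constraints: D(Y) = {5,6,7,8,9}

Answer: {5,6,7,8,9}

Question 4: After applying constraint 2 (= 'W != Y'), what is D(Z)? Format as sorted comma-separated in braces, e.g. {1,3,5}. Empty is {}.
Constraint 1 (W < Z) on D(W)={2,3,8,9} D(Z)={3,4,5,7,8,9}: W {2,3,8,9}->{2,3,8}
Constraint 2 (W != Y) on D(W)={2,3,8} D(Y)={3,5,6,7,8,9}: no change
So after constraint 2: D(Z) = {3,4,5,7,8,9}

Answer: {3,4,5,7,8,9}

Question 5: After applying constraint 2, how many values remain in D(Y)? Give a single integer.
Constraint 1 (W < Z) on D(W)={2,3,8,9} D(Z)={3,4,5,7,8,9}: W {2,3,8,9}->{2,3,8}
Constraint 2 (W != Y) on D(W)={2,3,8} D(Y)={3,5,6,7,8,9}: no change
So after constraint 2: D(Y)={3,5,6,7,8,9}, size = 6

Answer: 6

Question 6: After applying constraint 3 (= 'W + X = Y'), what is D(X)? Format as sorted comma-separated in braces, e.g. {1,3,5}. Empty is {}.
Answer: {2,4,5,6,7}

Derivation:
Constraint 1 (W < Z) on D(W)={2,3,8,9} D(Z)={3,4,5,7,8,9}: W {2,3,8,9}->{2,3,8}
Constraint 2 (W != Y) on D(W)={2,3,8} D(Y)={3,5,6,7,8,9}: no change
Constraint 3 (W + X = Y) on D(W)={2,3,8} D(X)={2,4,5,6,7,8} D(Y)={3,5,6,7,8,9}: W {2,3,8}->{2,3}; X {2,4,5,6,7,8}->{2,4,5,6,7}; Y {3,5,6,7,8,9}->{5,6,7,8,9}
So after constraint 3: D(X) = {2,4,5,6,7}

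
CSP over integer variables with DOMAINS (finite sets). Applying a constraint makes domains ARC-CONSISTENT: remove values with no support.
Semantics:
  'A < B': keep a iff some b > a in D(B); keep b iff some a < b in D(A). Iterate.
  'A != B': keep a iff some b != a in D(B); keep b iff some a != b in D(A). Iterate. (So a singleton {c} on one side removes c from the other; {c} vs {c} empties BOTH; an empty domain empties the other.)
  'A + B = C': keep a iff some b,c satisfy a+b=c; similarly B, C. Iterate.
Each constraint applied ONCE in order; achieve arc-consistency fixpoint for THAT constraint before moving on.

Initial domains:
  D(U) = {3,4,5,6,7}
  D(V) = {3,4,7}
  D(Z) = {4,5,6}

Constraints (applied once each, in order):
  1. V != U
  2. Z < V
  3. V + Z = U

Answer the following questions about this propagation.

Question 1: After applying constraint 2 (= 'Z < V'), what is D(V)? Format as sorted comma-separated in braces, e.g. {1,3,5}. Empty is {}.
Constraint 1 (V != U) on D(V)={3,4,7} D(U)={3,4,5,6,7}: no change
Constraint 2 (Z < V) on D(Z)={4,5,6} D(V)={3,4,7}: V {3,4,7}->{7}
So after constraint 2: D(V) = {7}

Answer: {7}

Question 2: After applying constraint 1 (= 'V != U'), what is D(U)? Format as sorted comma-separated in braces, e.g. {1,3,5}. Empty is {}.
Constraint 1 (V != U) on D(V)={3,4,7} D(U)={3,4,5,6,7}: no change
So after constraint 1: D(U) = {3,4,5,6,7}

Answer: {3,4,5,6,7}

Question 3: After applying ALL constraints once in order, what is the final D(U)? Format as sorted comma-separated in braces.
Answer: {}

Derivation:
Constraint 1 (V != U) on D(V)={3,4,7} D(U)={3,4,5,6,7}: no change
Constraint 2 (Z < V) on D(Z)={4,5,6} D(V)={3,4,7}: V {3,4,7}->{7}
Constraint 3 (V + Z = U) on D(V)={7} D(Z)={4,5,6} D(U)={3,4,5,6,7}: V {7}->{}; Z {4,5,6}->{}; U {3,4,5,6,7}->{}
So after all 3 constraints: D(U) = {}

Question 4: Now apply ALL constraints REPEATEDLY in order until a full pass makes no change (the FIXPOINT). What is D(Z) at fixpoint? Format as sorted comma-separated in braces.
pass 0 (initial): D(Z)={4,5,6}
pass 1: U {3,4,5,6,7}->{}; V {3,4,7}->{}; Z {4,5,6}->{}
pass 2: no change
Fixpoint after 2 passes: D(Z) = {}

Answer: {}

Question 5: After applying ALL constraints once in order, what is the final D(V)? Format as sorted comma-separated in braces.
Answer: {}

Derivation:
Constraint 1 (V != U) on D(V)={3,4,7} D(U)={3,4,5,6,7}: no change
Constraint 2 (Z < V) on D(Z)={4,5,6} D(V)={3,4,7}: V {3,4,7}->{7}
Constraint 3 (V + Z = U) on D(V)={7} D(Z)={4,5,6} D(U)={3,4,5,6,7}: V {7}->{}; Z {4,5,6}->{}; U {3,4,5,6,7}->{}
So after all 3 constraints: D(V) = {}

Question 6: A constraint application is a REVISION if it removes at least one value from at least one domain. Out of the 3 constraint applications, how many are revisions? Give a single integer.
Constraint 1 (V != U) on D(V)={3,4,7} D(U)={3,4,5,6,7}: no change => not a revision
Constraint 2 (Z < V) on D(Z)={4,5,6} D(V)={3,4,7}: V {3,4,7}->{7} => REVISION
Constraint 3 (V + Z = U) on D(V)={7} D(Z)={4,5,6} D(U)={3,4,5,6,7}: V {7}->{}; Z {4,5,6}->{}; U {3,4,5,6,7}->{} => REVISION
Total revisions = 2

Answer: 2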